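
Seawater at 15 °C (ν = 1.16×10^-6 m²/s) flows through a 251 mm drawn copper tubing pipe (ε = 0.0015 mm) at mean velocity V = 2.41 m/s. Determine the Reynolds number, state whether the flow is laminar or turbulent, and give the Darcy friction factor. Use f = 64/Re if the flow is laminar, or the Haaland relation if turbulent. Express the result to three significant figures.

Re ≈ 5.21×10^5; turbulent; f ≈ 0.0130

Re = VD/ν = 2.410·0.251/1.16×10^-6 = 5.21×10^5
Re > 4000 → turbulent; ε/D = 5.98×10^-6
Haaland: f = 0.01303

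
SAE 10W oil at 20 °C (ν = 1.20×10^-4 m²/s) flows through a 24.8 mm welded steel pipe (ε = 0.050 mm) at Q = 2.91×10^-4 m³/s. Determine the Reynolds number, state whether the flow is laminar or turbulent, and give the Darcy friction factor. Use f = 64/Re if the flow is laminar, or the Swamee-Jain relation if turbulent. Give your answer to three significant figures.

V = 4Q/(πD²) = 0.6024 m/s
Re = VD/ν = 0.6024·0.0248/1.20×10^-4 = 125
Re < 2300 → laminar → f = 64/Re = 0.5141

Re ≈ 125; laminar; f = 64/Re ≈ 0.514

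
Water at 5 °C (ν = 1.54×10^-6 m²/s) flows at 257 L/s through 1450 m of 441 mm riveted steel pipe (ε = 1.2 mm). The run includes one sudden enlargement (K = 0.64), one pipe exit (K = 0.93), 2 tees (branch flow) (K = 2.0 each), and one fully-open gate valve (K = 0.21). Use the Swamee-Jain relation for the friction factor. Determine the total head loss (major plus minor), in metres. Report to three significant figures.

H_L ≈ 13.1 m

V = 4Q/(πD²) = 1.683 m/s; V²/2g = 0.1443 m
Re = 4.82×10^5, ε/D = 0.00272 → f = 0.02588 (Swamee-Jain)
Major: h_f = f(L/D)·V²/2g = 0.02588·3288·0.1443 = 12.28 m
Minor: ΣK = 5.78; h_m = ΣK·V²/2g = 0.8340 m
Total H_L = 12.28 + 0.8340 = 13.11 m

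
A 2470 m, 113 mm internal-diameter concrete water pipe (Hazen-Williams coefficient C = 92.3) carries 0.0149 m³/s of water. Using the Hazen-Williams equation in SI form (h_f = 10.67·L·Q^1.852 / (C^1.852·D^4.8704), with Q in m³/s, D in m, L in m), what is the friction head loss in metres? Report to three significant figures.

h_f ≈ 102 m

h_f = 10.67·2470·0.0149^1.852 / (92.3^1.852·0.113^4.8704) = 102.3 m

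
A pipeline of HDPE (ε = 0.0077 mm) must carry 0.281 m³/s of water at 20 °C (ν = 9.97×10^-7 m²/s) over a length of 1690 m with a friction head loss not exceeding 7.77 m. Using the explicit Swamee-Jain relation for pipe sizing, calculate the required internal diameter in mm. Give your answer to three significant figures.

D ≈ 450 mm

Swamee-Jain (Type III): D = 0.66·[ε^1.25·(LQ²/(gh_f))^4.75 + ν·Q^9.4·(L/(gh_f))^5.2]^0.04
LQ²/(gh_f) = 1.751; L/(gh_f) = 22.17
Term 1 = ε^1.25·(…)^4.75 = 5.80×10^-6; Term 2 = ν·Q^9.4·(…)^5.2 = 6.53×10^-5
D = 0.66·(5.80×10^-6 + 6.53×10^-5)^0.04 = 0.4504 m = 450 mm
Check: V = 1.76 m/s, Re = 7.97×10^5, f = 0.01242, h_f = 7.39 m ≈ 7.77 m ✓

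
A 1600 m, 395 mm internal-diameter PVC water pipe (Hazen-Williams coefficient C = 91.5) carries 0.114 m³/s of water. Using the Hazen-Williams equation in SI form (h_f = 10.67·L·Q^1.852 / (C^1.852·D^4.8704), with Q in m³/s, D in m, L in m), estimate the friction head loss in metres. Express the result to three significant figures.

h_f = 10.67·1600·0.114^1.852 / (91.5^1.852·0.395^4.8704) = 6.574 m

h_f ≈ 6.57 m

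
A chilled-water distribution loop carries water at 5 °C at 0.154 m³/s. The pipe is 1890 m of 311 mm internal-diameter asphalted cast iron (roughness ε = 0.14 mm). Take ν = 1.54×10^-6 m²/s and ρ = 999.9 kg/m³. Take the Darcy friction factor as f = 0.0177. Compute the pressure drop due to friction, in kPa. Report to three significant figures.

Δp ≈ 221 kPa

V = 4Q/(πD²) = 4·0.154/(π·0.311²) = 2.027 m/s
h_f = f(L/D)V²/(2g) = 0.01770·(1890/0.311)·2.027²/(2·9.81) = 22.53 m
Δp = ρg·h_f = 999.9·9.81·22.53 = 221.0 kPa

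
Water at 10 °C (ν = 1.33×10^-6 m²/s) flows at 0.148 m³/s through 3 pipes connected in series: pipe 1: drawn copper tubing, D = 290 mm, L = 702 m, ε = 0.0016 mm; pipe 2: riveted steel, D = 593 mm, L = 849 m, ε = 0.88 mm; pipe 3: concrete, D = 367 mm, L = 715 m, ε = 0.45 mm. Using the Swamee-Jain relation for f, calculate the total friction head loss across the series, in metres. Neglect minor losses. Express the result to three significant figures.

Pipe 1: V = 2.241 m/s, Re = 4.89×10^5, ε/D = 5.52×10^-6, f = 0.01323, h_1 = f(L/D)V²/2g = 8.197 m
Pipe 2: V = 0.5359 m/s, Re = 2.39×10^5, ε/D = 0.00148, f = 0.02275, h_2 = f(L/D)V²/2g = 0.4767 m
Pipe 3: V = 1.399 m/s, Re = 3.86×10^5, ε/D = 0.00123, f = 0.02145, h_3 = f(L/D)V²/2g = 4.168 m
Series → Q common, losses add: H = Σh = 12.84 m

H ≈ 12.8 m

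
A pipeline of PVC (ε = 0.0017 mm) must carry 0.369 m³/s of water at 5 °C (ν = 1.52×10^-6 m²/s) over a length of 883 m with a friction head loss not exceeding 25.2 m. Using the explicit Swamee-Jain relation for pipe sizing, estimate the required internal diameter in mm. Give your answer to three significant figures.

D ≈ 346 mm

Swamee-Jain (Type III): D = 0.66·[ε^1.25·(LQ²/(gh_f))^4.75 + ν·Q^9.4·(L/(gh_f))^5.2]^0.04
LQ²/(gh_f) = 0.4863; L/(gh_f) = 3.572
Term 1 = ε^1.25·(…)^4.75 = 2.00×10^-9; Term 2 = ν·Q^9.4·(…)^5.2 = 9.70×10^-8
D = 0.66·(2.00×10^-9 + 9.70×10^-8)^0.04 = 0.3462 m = 346 mm
Check: V = 3.92 m/s, Re = 8.93×10^5, f = 0.01195, h_f = 23.9 m ≈ 25.2 m ✓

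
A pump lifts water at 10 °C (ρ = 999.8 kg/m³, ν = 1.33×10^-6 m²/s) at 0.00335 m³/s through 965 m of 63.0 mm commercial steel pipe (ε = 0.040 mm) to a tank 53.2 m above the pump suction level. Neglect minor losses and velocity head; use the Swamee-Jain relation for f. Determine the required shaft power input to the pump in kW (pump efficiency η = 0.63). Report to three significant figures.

P_shaft ≈ 3.86 kW

V = 4Q/(πD²) = 1.075 m/s; Re = 5.09×10^4; ε/D = 6.35×10^-4; f = 0.02300
h_f = f(L/D)V²/2g = 20.74 m
Total head H = z + h_f = 53.2 + 20.74 = 73.94 m
P_hyd = ρgQH = 999.8·9.81·0.00335·73.94 = 2.429 kW
P_shaft = P_hyd/η = 2.429/0.63 = 3.856 kW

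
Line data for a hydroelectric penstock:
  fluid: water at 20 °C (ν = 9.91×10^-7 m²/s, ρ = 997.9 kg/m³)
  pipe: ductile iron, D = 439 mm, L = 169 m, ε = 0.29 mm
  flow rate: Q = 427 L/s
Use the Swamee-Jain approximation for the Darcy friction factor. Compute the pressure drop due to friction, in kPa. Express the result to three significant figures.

V = 4Q/(πD²) = 4·0.427/(π·0.439²) = 2.821 m/s
Re = VD/ν = 2.821·0.439/9.91×10^-7 = 1.25×10^6 → turbulent
ε/D = 0.29/439 = 6.61×10^-4
Swamee-Jain: f = 0.01821
h_f = f(L/D)V²/(2g) = 0.01821·(169/0.439)·2.821²/(2·9.81) = 2.844 m
Δp = ρg·h_f = 997.9·9.81·2.844 = 27.84 kPa

Δp ≈ 27.8 kPa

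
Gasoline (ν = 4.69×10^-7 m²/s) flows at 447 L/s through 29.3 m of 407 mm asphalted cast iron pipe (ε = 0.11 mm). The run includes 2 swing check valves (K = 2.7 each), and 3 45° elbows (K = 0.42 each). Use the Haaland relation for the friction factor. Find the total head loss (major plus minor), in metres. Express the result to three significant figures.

V = 4Q/(πD²) = 3.436 m/s; V²/2g = 0.6017 m
Re = 2.98×10^6, ε/D = 2.70×10^-4 → f = 0.01488 (Haaland)
Major: h_f = f(L/D)·V²/2g = 0.01488·71.99·0.6017 = 0.6447 m
Minor: ΣK = 6.66; h_m = ΣK·V²/2g = 4.007 m
Total H_L = 0.6447 + 4.007 = 4.652 m

H_L ≈ 4.65 m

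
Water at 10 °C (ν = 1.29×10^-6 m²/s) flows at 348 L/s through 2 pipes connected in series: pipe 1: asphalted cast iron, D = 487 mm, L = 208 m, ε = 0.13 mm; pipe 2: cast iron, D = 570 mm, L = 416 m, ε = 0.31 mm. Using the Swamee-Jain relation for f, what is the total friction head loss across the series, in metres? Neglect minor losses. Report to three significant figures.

H ≈ 2.43 m

Pipe 1: V = 1.868 m/s, Re = 7.05×10^5, ε/D = 2.67×10^-4, f = 0.01574, h_1 = f(L/D)V²/2g = 1.196 m
Pipe 2: V = 1.364 m/s, Re = 6.03×10^5, ε/D = 5.44×10^-4, f = 0.01790, h_2 = f(L/D)V²/2g = 1.238 m
Series → Q common, losses add: H = Σh = 2.434 m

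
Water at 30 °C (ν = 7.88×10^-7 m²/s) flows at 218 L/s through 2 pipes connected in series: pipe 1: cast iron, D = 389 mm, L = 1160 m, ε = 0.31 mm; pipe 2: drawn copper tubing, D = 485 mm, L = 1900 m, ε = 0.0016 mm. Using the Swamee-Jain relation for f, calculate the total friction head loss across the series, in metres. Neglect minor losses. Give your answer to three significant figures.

Pipe 1: V = 1.834 m/s, Re = 9.06×10^5, ε/D = 7.97×10^-4, f = 0.01909, h_1 = f(L/D)V²/2g = 9.761 m
Pipe 2: V = 1.180 m/s, Re = 7.26×10^5, ε/D = 3.30×10^-6, f = 0.01233, h_2 = f(L/D)V²/2g = 3.427 m
Series → Q common, losses add: H = Σh = 13.19 m

H ≈ 13.2 m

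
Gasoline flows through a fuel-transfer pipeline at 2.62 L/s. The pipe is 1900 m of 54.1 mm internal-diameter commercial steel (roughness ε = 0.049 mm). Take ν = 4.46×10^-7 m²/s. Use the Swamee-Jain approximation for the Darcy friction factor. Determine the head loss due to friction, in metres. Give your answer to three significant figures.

h_f ≈ 49.7 m

V = 4Q/(πD²) = 4·0.00262/(π·0.0541²) = 1.140 m/s
Re = VD/ν = 1.140·0.0541/4.46×10^-7 = 1.38×10^5 → turbulent
ε/D = 0.049/54.1 = 9.06×10^-4
Swamee-Jain: f = 0.02138
h_f = f(L/D)V²/(2g) = 0.02138·(1900/0.0541)·1.140²/(2·9.81) = 49.71 m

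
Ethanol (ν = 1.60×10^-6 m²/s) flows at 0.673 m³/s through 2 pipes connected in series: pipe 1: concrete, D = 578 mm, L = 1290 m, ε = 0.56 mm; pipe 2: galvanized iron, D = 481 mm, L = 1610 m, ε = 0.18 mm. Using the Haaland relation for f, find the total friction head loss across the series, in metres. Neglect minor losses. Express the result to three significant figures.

H ≈ 52.7 m

Pipe 1: V = 2.565 m/s, Re = 9.27×10^5, ε/D = 9.69×10^-4, f = 0.01982, h_1 = f(L/D)V²/2g = 14.83 m
Pipe 2: V = 3.704 m/s, Re = 1.11×10^6, ε/D = 3.74×10^-4, f = 0.01618, h_2 = f(L/D)V²/2g = 37.88 m
Series → Q common, losses add: H = Σh = 52.71 m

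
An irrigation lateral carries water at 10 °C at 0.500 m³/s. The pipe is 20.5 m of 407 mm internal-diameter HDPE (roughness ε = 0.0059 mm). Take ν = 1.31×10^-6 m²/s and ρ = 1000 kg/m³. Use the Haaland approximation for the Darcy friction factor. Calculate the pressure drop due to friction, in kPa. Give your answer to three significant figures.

Δp ≈ 4.30 kPa

V = 4Q/(πD²) = 4·0.500/(π·0.407²) = 3.843 m/s
Re = VD/ν = 3.843·0.407/1.31×10^-6 = 1.19×10^6 → turbulent
ε/D = 0.0059/407 = 1.45×10^-5
Haaland: f = 0.01155
h_f = f(L/D)V²/(2g) = 0.01155·(20.5/0.407)·3.843²/(2·9.81) = 0.4380 m
Δp = ρg·h_f = 1000·9.81·0.4380 = 4.297 kPa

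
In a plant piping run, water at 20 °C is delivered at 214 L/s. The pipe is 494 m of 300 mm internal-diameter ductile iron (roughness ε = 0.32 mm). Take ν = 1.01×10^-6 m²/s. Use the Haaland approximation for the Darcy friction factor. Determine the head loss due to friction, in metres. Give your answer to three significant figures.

V = 4Q/(πD²) = 4·0.214/(π·0.300²) = 3.027 m/s
Re = VD/ν = 3.027·0.300/1.01×10^-6 = 8.99×10^5 → turbulent
ε/D = 0.32/300 = 0.00107
Haaland: f = 0.02027
h_f = f(L/D)V²/(2g) = 0.02027·(494/0.300)·3.027²/(2·9.81) = 15.59 m

h_f ≈ 15.6 m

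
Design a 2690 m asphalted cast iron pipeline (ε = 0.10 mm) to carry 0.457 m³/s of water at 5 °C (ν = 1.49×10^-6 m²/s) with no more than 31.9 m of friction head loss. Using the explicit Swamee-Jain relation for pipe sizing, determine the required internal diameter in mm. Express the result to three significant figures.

D ≈ 472 mm

Swamee-Jain (Type III): D = 0.66·[ε^1.25·(LQ²/(gh_f))^4.75 + ν·Q^9.4·(L/(gh_f))^5.2]^0.04
LQ²/(gh_f) = 1.795; L/(gh_f) = 8.596
Term 1 = ε^1.25·(…)^4.75 = 1.61×10^-4; Term 2 = ν·Q^9.4·(…)^5.2 = 6.83×10^-5
D = 0.66·(1.61×10^-4 + 6.83×10^-5)^0.04 = 0.4720 m = 472 mm
Check: V = 2.61 m/s, Re = 8.27×10^5, f = 0.01506, h_f = 29.8 m ≈ 31.9 m ✓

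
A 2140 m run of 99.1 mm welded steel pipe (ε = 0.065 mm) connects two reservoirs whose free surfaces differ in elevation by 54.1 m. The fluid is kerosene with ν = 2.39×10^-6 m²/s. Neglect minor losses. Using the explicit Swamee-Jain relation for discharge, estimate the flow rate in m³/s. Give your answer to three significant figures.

Swamee-Jain (Type II): Q = -0.965·√(gD⁵h_f/L)·ln[ε/(3.7D) + √(3.17ν²L/(gD³h_f))]
√(gD⁵h_f/L) = √(9.81·0.0991⁵·54.1/2140) = 0.001540
ε/(3.7D) = 1.77×10^-4; √(3.17ν²L/(gD³h_f)) = 2.74×10^-4
Q = -0.965·0.001540·ln(4.512×10^-4) = 0.01145 m³/s
Check: V = 1.48 m/s, Re = 6.15×10^4, f = 0.02243, h_f = 54.3 m ≈ 54.1 m ✓

Q ≈ 0.0114 m³/s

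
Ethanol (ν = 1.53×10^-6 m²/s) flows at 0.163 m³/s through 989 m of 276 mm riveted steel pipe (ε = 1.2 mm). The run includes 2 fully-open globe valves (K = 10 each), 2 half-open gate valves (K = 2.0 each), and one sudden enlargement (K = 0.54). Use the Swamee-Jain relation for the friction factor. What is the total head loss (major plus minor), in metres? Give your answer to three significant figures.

H_L ≈ 49.2 m

V = 4Q/(πD²) = 2.724 m/s; V²/2g = 0.3783 m
Re = 4.91×10^5, ε/D = 0.00435 → f = 0.02944 (Swamee-Jain)
Major: h_f = f(L/D)·V²/2g = 0.02944·3583·0.3783 = 39.91 m
Minor: ΣK = 24.5; h_m = ΣK·V²/2g = 9.284 m
Total H_L = 39.91 + 9.284 = 49.19 m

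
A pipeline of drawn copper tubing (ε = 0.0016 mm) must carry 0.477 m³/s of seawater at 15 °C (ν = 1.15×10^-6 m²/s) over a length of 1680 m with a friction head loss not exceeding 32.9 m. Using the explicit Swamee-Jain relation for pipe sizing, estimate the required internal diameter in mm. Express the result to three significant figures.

D ≈ 408 mm

Swamee-Jain (Type III): D = 0.66·[ε^1.25·(LQ²/(gh_f))^4.75 + ν·Q^9.4·(L/(gh_f))^5.2]^0.04
LQ²/(gh_f) = 1.184; L/(gh_f) = 5.205
Term 1 = ε^1.25·(…)^4.75 = 1.27×10^-7; Term 2 = ν·Q^9.4·(…)^5.2 = 5.81×10^-6
D = 0.66·(1.27×10^-7 + 5.81×10^-6)^0.04 = 0.4078 m = 408 mm
Check: V = 3.65 m/s, Re = 1.29×10^6, f = 0.01123, h_f = 31.4 m ≈ 32.9 m ✓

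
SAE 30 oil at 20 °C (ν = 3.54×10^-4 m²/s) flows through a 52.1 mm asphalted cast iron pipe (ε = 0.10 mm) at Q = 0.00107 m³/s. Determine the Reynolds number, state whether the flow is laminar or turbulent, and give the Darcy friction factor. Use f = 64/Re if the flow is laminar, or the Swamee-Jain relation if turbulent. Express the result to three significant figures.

V = 4Q/(πD²) = 0.5019 m/s
Re = VD/ν = 0.5019·0.0521/3.54×10^-4 = 73.9
Re < 2300 → laminar → f = 64/Re = 0.8664

Re ≈ 73.9; laminar; f = 64/Re ≈ 0.866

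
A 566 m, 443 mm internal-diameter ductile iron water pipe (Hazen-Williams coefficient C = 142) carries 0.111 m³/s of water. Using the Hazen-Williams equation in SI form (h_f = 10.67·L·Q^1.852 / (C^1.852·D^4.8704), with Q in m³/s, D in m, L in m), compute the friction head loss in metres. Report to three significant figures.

h_f ≈ 0.561 m

h_f = 10.67·566·0.111^1.852 / (142^1.852·0.443^4.8704) = 0.5611 m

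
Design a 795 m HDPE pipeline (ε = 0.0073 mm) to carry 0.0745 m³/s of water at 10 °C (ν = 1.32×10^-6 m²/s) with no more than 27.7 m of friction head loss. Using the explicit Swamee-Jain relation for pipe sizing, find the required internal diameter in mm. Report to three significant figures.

Swamee-Jain (Type III): D = 0.66·[ε^1.25·(LQ²/(gh_f))^4.75 + ν·Q^9.4·(L/(gh_f))^5.2]^0.04
LQ²/(gh_f) = 0.01624; L/(gh_f) = 2.926
Term 1 = ε^1.25·(…)^4.75 = 1.20×10^-15; Term 2 = ν·Q^9.4·(…)^5.2 = 8.77×10^-15
D = 0.66·(1.20×10^-15 + 8.77×10^-15)^0.04 = 0.1818 m = 182 mm
Check: V = 2.87 m/s, Re = 3.95×10^5, f = 0.01419, h_f = 26.1 m ≈ 27.7 m ✓

D ≈ 182 mm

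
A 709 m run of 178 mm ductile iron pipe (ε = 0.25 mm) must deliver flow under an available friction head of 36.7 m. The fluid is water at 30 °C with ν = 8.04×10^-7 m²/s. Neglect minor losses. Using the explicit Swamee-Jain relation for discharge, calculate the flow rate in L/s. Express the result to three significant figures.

Swamee-Jain (Type II): Q = -0.965·√(gD⁵h_f/L)·ln[ε/(3.7D) + √(3.17ν²L/(gD³h_f))]
√(gD⁵h_f/L) = √(9.81·0.178⁵·36.7/709) = 0.009526
ε/(3.7D) = 3.80×10^-4; √(3.17ν²L/(gD³h_f)) = 2.67×10^-5
Q = -0.965·0.009526·ln(4.063×10^-4) = 0.07178 m³/s
Check: V = 2.88 m/s, Re = 6.39×10^5, f = 0.02184, h_f = 36.9 m ≈ 36.7 m ✓

Q ≈ 71.8 L/s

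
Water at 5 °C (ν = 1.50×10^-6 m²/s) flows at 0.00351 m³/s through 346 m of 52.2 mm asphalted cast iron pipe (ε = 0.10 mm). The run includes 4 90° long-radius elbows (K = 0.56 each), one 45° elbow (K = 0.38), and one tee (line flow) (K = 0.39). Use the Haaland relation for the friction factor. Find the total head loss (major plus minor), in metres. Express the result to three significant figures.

H_L ≈ 23.8 m

V = 4Q/(πD²) = 1.640 m/s; V²/2g = 0.1371 m
Re = 5.71×10^4, ε/D = 0.00192 → f = 0.02577 (Haaland)
Major: h_f = f(L/D)·V²/2g = 0.02577·6628·0.1371 = 23.42 m
Minor: ΣK = 3.01; h_m = ΣK·V²/2g = 0.4127 m
Total H_L = 23.42 + 0.4127 = 23.83 m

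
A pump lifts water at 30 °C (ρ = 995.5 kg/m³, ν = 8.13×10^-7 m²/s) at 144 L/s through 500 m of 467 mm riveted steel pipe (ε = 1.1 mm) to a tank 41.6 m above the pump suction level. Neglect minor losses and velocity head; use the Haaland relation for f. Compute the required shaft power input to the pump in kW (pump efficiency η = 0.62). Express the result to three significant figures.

V = 4Q/(πD²) = 0.8407 m/s; Re = 4.83×10^5; ε/D = 0.00236; f = 0.02482
h_f = f(L/D)V²/2g = 0.9573 m
Total head H = z + h_f = 41.6 + 0.9573 = 42.56 m
P_hyd = ρgQH = 995.5·9.81·0.144·42.56 = 59.85 kW
P_shaft = P_hyd/η = 59.85/0.62 = 96.53 kW

P_shaft ≈ 96.5 kW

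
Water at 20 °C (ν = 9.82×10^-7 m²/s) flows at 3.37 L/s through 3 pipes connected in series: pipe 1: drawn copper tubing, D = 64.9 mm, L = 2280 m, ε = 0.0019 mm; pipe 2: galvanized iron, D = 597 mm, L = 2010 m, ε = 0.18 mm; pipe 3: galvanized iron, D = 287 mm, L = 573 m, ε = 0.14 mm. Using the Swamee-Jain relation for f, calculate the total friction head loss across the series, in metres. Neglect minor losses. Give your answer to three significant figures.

Pipe 1: V = 1.019 m/s, Re = 6.73×10^4, ε/D = 2.93×10^-5, f = 0.01958, h_1 = f(L/D)V²/2g = 36.38 m
Pipe 2: V = 0.01204 m/s, Re = 7320, ε/D = 3.02×10^-4, f = 0.03427, h_2 = f(L/D)V²/2g = 8.523×10^-4 m
Pipe 3: V = 0.05209 m/s, Re = 1.52×10^4, ε/D = 4.88×10^-4, f = 0.02871, h_3 = f(L/D)V²/2g = 0.007928 m
Series → Q common, losses add: H = Σh = 36.39 m

H ≈ 36.4 m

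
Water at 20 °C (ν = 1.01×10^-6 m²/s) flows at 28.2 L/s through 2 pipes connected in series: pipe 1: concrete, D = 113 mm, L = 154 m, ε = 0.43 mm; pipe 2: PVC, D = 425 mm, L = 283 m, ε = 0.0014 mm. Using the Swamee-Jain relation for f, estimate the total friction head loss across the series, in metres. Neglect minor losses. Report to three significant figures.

Pipe 1: V = 2.812 m/s, Re = 3.15×10^5, ε/D = 0.00381, f = 0.02851, h_1 = f(L/D)V²/2g = 15.66 m
Pipe 2: V = 0.1988 m/s, Re = 8.36×10^4, ε/D = 3.29×10^-6, f = 0.01857, h_2 = f(L/D)V²/2g = 0.02490 m
Series → Q common, losses add: H = Σh = 15.68 m

H ≈ 15.7 m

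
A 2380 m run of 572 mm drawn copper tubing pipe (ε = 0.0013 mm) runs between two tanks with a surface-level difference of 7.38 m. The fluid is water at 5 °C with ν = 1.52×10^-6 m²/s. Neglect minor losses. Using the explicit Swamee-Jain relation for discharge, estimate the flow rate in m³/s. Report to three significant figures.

Swamee-Jain (Type II): Q = -0.965·√(gD⁵h_f/L)·ln[ε/(3.7D) + √(3.17ν²L/(gD³h_f))]
√(gD⁵h_f/L) = √(9.81·0.572⁵·7.38/2380) = 0.04316
ε/(3.7D) = 6.14×10^-7; √(3.17ν²L/(gD³h_f)) = 3.59×10^-5
Q = -0.965·0.04316·ln(3.648×10^-5) = 0.4256 m³/s
Check: V = 1.66 m/s, Re = 6.23×10^5, f = 0.01263, h_f = 7.35 m ≈ 7.38 m ✓

Q ≈ 0.426 m³/s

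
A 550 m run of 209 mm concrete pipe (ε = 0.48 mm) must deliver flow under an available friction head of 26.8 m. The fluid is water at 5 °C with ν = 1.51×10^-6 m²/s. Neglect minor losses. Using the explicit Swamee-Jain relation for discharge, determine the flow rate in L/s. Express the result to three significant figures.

Q ≈ 97.5 L/s

Swamee-Jain (Type II): Q = -0.965·√(gD⁵h_f/L)·ln[ε/(3.7D) + √(3.17ν²L/(gD³h_f))]
√(gD⁵h_f/L) = √(9.81·0.209⁵·26.8/550) = 0.01381
ε/(3.7D) = 6.21×10^-4; √(3.17ν²L/(gD³h_f)) = 4.07×10^-5
Q = -0.965·0.01381·ln(6.614×10^-4) = 0.09754 m³/s
Check: V = 2.84 m/s, Re = 3.94×10^5, f = 0.02485, h_f = 26.9 m ≈ 26.8 m ✓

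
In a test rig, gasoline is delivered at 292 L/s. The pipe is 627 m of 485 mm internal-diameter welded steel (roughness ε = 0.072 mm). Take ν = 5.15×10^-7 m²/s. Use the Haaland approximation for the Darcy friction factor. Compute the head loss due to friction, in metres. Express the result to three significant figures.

h_f ≈ 2.25 m

V = 4Q/(πD²) = 4·0.292/(π·0.485²) = 1.581 m/s
Re = VD/ν = 1.581·0.485/5.15×10^-7 = 1.49×10^6 → turbulent
ε/D = 0.072/485 = 1.48×10^-4
Haaland: f = 0.01368
h_f = f(L/D)V²/(2g) = 0.01368·(627/0.485)·1.581²/(2·9.81) = 2.252 m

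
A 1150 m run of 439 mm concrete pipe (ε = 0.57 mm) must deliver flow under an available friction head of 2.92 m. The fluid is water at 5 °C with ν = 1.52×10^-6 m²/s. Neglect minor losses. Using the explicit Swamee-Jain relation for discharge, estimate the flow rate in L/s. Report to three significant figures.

Swamee-Jain (Type II): Q = -0.965·√(gD⁵h_f/L)·ln[ε/(3.7D) + √(3.17ν²L/(gD³h_f))]
√(gD⁵h_f/L) = √(9.81·0.439⁵·2.92/1150) = 0.02015
ε/(3.7D) = 3.51×10^-4; √(3.17ν²L/(gD³h_f)) = 5.90×10^-5
Q = -0.965·0.02015·ln(4.099×10^-4) = 0.1517 m³/s
Check: V = 1.00 m/s, Re = 2.89×10^5, f = 0.02193, h_f = 2.94 m ≈ 2.92 m ✓

Q ≈ 152 L/s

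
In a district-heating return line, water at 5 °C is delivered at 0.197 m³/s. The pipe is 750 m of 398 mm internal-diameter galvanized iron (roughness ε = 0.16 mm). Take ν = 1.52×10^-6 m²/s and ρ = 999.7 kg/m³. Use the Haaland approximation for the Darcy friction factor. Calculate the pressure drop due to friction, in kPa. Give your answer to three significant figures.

V = 4Q/(πD²) = 4·0.197/(π·0.398²) = 1.583 m/s
Re = VD/ν = 1.583·0.398/1.52×10^-6 = 4.15×10^5 → turbulent
ε/D = 0.16/398 = 4.02×10^-4
Haaland: f = 0.01710
h_f = f(L/D)V²/(2g) = 0.01710·(750/0.398)·1.583²/(2·9.81) = 4.118 m
Δp = ρg·h_f = 999.7·9.81·4.118 = 40.39 kPa

Δp ≈ 40.4 kPa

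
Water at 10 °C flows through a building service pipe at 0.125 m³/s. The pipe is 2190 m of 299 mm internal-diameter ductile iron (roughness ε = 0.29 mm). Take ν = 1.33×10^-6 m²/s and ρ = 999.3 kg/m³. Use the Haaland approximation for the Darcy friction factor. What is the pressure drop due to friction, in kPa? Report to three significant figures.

Δp ≈ 234 kPa

V = 4Q/(πD²) = 4·0.125/(π·0.299²) = 1.780 m/s
Re = VD/ν = 1.780·0.299/1.33×10^-6 = 4.00×10^5 → turbulent
ε/D = 0.29/299 = 9.70×10^-4
Haaland: f = 0.02019
h_f = f(L/D)V²/(2g) = 0.02019·(2190/0.299)·1.780²/(2·9.81) = 23.89 m
Δp = ρg·h_f = 999.3·9.81·23.89 = 234.2 kPa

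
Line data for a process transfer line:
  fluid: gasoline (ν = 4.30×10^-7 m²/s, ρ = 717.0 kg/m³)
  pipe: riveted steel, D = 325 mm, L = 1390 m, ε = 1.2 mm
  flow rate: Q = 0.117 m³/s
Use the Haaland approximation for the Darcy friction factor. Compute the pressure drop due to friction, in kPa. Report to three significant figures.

Δp ≈ 85.1 kPa

V = 4Q/(πD²) = 4·0.117/(π·0.325²) = 1.410 m/s
Re = VD/ν = 1.410·0.325/4.30×10^-7 = 1.07×10^6 → turbulent
ε/D = 1.2/325 = 0.00369
Haaland: f = 0.02792
h_f = f(L/D)V²/(2g) = 0.02792·(1390/0.325)·1.410²/(2·9.81) = 12.10 m
Δp = ρg·h_f = 717.0·9.81·12.10 = 85.14 kPa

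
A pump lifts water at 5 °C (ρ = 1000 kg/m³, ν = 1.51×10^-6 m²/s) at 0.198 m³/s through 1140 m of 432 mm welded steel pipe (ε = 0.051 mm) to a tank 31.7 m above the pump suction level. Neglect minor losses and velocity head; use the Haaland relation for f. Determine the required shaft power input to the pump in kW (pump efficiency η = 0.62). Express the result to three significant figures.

P_shaft ≈ 111 kW

V = 4Q/(πD²) = 1.351 m/s; Re = 3.86×10^5; ε/D = 1.18×10^-4; f = 0.01490
h_f = f(L/D)V²/2g = 3.656 m
Total head H = z + h_f = 31.7 + 3.656 = 35.36 m
P_hyd = ρgQH = 1000·9.81·0.198·35.36 = 68.68 kW
P_shaft = P_hyd/η = 68.68/0.62 = 110.8 kW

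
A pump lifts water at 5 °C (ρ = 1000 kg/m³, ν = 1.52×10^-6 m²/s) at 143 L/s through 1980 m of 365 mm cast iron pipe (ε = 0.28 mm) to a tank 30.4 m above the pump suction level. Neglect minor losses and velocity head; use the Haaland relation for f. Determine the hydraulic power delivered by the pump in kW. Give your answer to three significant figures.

V = 4Q/(πD²) = 1.367 m/s; Re = 3.28×10^5; ε/D = 7.67×10^-4; f = 0.01940
h_f = f(L/D)V²/2g = 10.02 m
Total head H = z + h_f = 30.4 + 10.02 = 40.42 m
P_hyd = ρgQH = 1000·9.81·0.143·40.42 = 56.70 kW

P_hyd ≈ 56.7 kW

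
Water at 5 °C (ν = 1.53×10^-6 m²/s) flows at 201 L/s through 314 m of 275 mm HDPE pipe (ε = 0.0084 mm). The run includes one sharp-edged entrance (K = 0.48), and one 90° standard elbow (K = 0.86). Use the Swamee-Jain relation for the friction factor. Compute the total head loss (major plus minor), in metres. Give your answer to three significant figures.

V = 4Q/(πD²) = 3.384 m/s; V²/2g = 0.5837 m
Re = 6.08×10^5, ε/D = 3.05×10^-5 → f = 0.01317 (Swamee-Jain)
Major: h_f = f(L/D)·V²/2g = 0.01317·1142·0.5837 = 8.779 m
Minor: ΣK = 1.34; h_m = ΣK·V²/2g = 0.7821 m
Total H_L = 8.779 + 0.7821 = 9.561 m

H_L ≈ 9.56 m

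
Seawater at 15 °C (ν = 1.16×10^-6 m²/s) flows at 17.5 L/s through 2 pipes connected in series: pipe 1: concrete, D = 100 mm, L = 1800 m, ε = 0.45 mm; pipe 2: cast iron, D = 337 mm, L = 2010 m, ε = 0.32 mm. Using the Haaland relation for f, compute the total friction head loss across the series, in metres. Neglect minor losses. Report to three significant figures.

H ≈ 137 m

Pipe 1: V = 2.228 m/s, Re = 1.92×10^5, ε/D = 0.00450, f = 0.02996, h_1 = f(L/D)V²/2g = 136.5 m
Pipe 2: V = 0.1962 m/s, Re = 5.70×10^4, ε/D = 9.50×10^-4, f = 0.02318, h_2 = f(L/D)V²/2g = 0.2712 m
Series → Q common, losses add: H = Σh = 136.7 m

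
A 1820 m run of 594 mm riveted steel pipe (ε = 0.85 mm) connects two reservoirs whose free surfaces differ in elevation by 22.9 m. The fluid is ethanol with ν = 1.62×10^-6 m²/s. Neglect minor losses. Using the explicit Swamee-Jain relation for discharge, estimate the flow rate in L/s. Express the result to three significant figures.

Q ≈ 720 L/s

Swamee-Jain (Type II): Q = -0.965·√(gD⁵h_f/L)·ln[ε/(3.7D) + √(3.17ν²L/(gD³h_f))]
√(gD⁵h_f/L) = √(9.81·0.594⁵·22.9/1820) = 0.09554
ε/(3.7D) = 3.87×10^-4; √(3.17ν²L/(gD³h_f)) = 1.79×10^-5
Q = -0.965·0.09554·ln(4.047×10^-4) = 0.7203 m³/s
Check: V = 2.60 m/s, Re = 9.53×10^5, f = 0.02180, h_f = 23.0 m ≈ 22.9 m ✓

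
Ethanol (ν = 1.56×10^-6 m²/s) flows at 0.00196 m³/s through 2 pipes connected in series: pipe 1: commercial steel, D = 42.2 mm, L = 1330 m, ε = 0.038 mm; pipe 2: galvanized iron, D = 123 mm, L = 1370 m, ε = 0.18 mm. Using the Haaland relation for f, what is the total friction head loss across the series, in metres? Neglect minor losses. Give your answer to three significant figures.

Pipe 1: V = 1.401 m/s, Re = 3.79×10^4, ε/D = 9.00×10^-4, f = 0.02444, h_1 = f(L/D)V²/2g = 77.09 m
Pipe 2: V = 0.1650 m/s, Re = 1.30×10^4, ε/D = 0.00146, f = 0.03098, h_2 = f(L/D)V²/2g = 0.4785 m
Series → Q common, losses add: H = Σh = 77.57 m

H ≈ 77.6 m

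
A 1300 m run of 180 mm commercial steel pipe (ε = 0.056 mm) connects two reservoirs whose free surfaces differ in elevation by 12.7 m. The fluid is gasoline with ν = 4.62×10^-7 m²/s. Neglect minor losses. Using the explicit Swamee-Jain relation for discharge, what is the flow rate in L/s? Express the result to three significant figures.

Swamee-Jain (Type II): Q = -0.965·√(gD⁵h_f/L)·ln[ε/(3.7D) + √(3.17ν²L/(gD³h_f))]
√(gD⁵h_f/L) = √(9.81·0.180⁵·12.7/1300) = 0.004255
ε/(3.7D) = 8.41×10^-5; √(3.17ν²L/(gD³h_f)) = 3.48×10^-5
Q = -0.965·0.004255·ln(1.189×10^-4) = 0.03711 m³/s
Check: V = 1.46 m/s, Re = 5.68×10^5, f = 0.01632, h_f = 12.8 m ≈ 12.7 m ✓

Q ≈ 37.1 L/s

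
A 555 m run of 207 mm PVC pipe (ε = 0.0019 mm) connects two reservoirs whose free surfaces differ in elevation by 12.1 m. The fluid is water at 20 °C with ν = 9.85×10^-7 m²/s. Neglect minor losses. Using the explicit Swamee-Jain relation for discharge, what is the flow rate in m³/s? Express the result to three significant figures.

Swamee-Jain (Type II): Q = -0.965·√(gD⁵h_f/L)·ln[ε/(3.7D) + √(3.17ν²L/(gD³h_f))]
√(gD⁵h_f/L) = √(9.81·0.207⁵·12.1/555) = 0.009016
ε/(3.7D) = 2.48×10^-6; √(3.17ν²L/(gD³h_f)) = 4.03×10^-5
Q = -0.965·0.009016·ln(4.275×10^-5) = 0.08753 m³/s
Check: V = 2.60 m/s, Re = 5.47×10^5, f = 0.01304, h_f = 12.1 m ≈ 12.1 m ✓

Q ≈ 0.0875 m³/s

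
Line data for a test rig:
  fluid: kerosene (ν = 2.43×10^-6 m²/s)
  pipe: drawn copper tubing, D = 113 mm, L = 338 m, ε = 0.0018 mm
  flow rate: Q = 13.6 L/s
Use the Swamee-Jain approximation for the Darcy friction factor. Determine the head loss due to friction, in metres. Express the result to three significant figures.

V = 4Q/(πD²) = 4·0.0136/(π·0.113²) = 1.356 m/s
Re = VD/ν = 1.356·0.113/2.43×10^-6 = 6.31×10^4 → turbulent
ε/D = 0.0018/113 = 1.59×10^-5
Swamee-Jain: f = 0.01979
h_f = f(L/D)V²/(2g) = 0.01979·(338/0.113)·1.356²/(2·9.81) = 5.549 m

h_f ≈ 5.55 m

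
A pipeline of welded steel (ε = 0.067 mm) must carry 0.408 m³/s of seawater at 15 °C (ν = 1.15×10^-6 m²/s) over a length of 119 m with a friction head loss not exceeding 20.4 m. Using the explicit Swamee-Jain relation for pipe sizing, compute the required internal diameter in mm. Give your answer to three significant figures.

Swamee-Jain (Type III): D = 0.66·[ε^1.25·(LQ²/(gh_f))^4.75 + ν·Q^9.4·(L/(gh_f))^5.2]^0.04
LQ²/(gh_f) = 0.09898; L/(gh_f) = 0.5946
Term 1 = ε^1.25·(…)^4.75 = 1.03×10^-10; Term 2 = ν·Q^9.4·(…)^5.2 = 1.69×10^-11
D = 0.66·(1.03×10^-10 + 1.69×10^-11)^0.04 = 0.2646 m = 265 mm
Check: V = 7.42 m/s, Re = 1.71×10^6, f = 0.01499, h_f = 18.9 m ≈ 20.4 m ✓

D ≈ 265 mm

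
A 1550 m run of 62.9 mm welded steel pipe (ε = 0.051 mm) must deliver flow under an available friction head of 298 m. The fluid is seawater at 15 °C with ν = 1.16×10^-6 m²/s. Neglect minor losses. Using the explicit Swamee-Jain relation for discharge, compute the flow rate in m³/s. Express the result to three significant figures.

Q ≈ 0.0106 m³/s

Swamee-Jain (Type II): Q = -0.965·√(gD⁵h_f/L)·ln[ε/(3.7D) + √(3.17ν²L/(gD³h_f))]
√(gD⁵h_f/L) = √(9.81·0.0629⁵·298/1550) = 0.001363
ε/(3.7D) = 2.19×10^-4; √(3.17ν²L/(gD³h_f)) = 9.53×10^-5
Q = -0.965·0.001363·ln(3.145×10^-4) = 0.01061 m³/s
Check: V = 3.41 m/s, Re = 1.85×10^5, f = 0.02052, h_f = 300 m ≈ 298 m ✓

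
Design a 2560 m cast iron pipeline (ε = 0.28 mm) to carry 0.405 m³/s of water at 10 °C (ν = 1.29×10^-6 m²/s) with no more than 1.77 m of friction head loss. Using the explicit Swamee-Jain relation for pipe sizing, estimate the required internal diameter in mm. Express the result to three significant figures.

D ≈ 813 mm

Swamee-Jain (Type III): D = 0.66·[ε^1.25·(LQ²/(gh_f))^4.75 + ν·Q^9.4·(L/(gh_f))^5.2]^0.04
LQ²/(gh_f) = 24.18; L/(gh_f) = 147.4
Term 1 = ε^1.25·(…)^4.75 = 135; Term 2 = ν·Q^9.4·(…)^5.2 = 49.8
D = 0.66·(135 + 49.8)^0.04 = 0.8132 m = 813 mm
Check: V = 0.780 m/s, Re = 4.92×10^5, f = 0.01673, h_f = 1.63 m ≈ 1.77 m ✓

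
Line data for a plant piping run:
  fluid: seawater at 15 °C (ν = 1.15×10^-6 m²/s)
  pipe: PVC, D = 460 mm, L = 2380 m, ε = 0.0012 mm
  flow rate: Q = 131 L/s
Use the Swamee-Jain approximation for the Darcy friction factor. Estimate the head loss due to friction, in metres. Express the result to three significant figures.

h_f ≈ 2.34 m

V = 4Q/(πD²) = 4·0.131/(π·0.460²) = 0.7883 m/s
Re = VD/ν = 0.7883·0.460/1.15×10^-6 = 3.15×10^5 → turbulent
ε/D = 0.0012/460 = 2.61×10^-6
Swamee-Jain: f = 0.01427
h_f = f(L/D)V²/(2g) = 0.01427·(2380/0.460)·0.7883²/(2·9.81) = 2.339 m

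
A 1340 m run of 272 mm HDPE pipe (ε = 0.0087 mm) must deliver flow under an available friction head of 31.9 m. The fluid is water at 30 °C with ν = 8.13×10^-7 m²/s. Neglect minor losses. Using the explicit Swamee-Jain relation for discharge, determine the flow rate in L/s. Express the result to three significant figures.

Swamee-Jain (Type II): Q = -0.965·√(gD⁵h_f/L)·ln[ε/(3.7D) + √(3.17ν²L/(gD³h_f))]
√(gD⁵h_f/L) = √(9.81·0.272⁵·31.9/1340) = 0.01865
ε/(3.7D) = 8.64×10^-6; √(3.17ν²L/(gD³h_f)) = 2.11×10^-5
Q = -0.965·0.01865·ln(2.976×10^-5) = 0.1875 m³/s
Check: V = 3.23 m/s, Re = 1.08×10^6, f = 0.01222, h_f = 32.0 m ≈ 31.9 m ✓

Q ≈ 188 L/s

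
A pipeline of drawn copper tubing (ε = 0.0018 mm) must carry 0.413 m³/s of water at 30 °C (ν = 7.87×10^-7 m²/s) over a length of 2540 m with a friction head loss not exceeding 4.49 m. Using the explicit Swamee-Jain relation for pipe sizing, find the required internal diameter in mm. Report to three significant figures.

Swamee-Jain (Type III): D = 0.66·[ε^1.25·(LQ²/(gh_f))^4.75 + ν·Q^9.4·(L/(gh_f))^5.2]^0.04
LQ²/(gh_f) = 9.836; L/(gh_f) = 57.67
Term 1 = ε^1.25·(…)^4.75 = 0.00343; Term 2 = ν·Q^9.4·(…)^5.2 = 0.277
D = 0.66·(0.00343 + 0.277)^0.04 = 0.6273 m = 627 mm
Check: V = 1.34 m/s, Re = 1.07×10^6, f = 0.01156, h_f = 4.26 m ≈ 4.49 m ✓

D ≈ 627 mm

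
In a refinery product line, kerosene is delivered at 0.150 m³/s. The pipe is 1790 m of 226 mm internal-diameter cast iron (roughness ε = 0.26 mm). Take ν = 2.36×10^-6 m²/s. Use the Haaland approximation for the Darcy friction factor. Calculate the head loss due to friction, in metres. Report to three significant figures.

h_f ≈ 119 m

V = 4Q/(πD²) = 4·0.150/(π·0.226²) = 3.739 m/s
Re = VD/ν = 3.739·0.226/2.36×10^-6 = 3.58×10^5 → turbulent
ε/D = 0.26/226 = 0.00115
Haaland: f = 0.02102
h_f = f(L/D)V²/(2g) = 0.02102·(1790/0.226)·3.739²/(2·9.81) = 118.6 m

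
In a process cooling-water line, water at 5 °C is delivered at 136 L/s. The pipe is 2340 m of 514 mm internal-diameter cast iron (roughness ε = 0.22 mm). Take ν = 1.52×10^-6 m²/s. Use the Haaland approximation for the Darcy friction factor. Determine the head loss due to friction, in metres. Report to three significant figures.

V = 4Q/(πD²) = 4·0.136/(π·0.514²) = 0.6554 m/s
Re = VD/ν = 0.6554·0.514/1.52×10^-6 = 2.22×10^5 → turbulent
ε/D = 0.22/514 = 4.28×10^-4
Haaland: f = 0.01808
h_f = f(L/D)V²/(2g) = 0.01808·(2340/0.514)·0.6554²/(2·9.81) = 1.802 m

h_f ≈ 1.80 m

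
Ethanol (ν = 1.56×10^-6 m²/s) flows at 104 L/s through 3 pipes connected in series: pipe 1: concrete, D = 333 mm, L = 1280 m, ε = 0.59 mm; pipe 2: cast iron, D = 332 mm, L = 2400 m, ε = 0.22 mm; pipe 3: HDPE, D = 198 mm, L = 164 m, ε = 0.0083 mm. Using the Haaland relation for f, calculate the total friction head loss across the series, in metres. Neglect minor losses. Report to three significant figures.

H ≈ 23.4 m

Pipe 1: V = 1.194 m/s, Re = 2.55×10^5, ε/D = 0.00177, f = 0.02340, h_1 = f(L/D)V²/2g = 6.538 m
Pipe 2: V = 1.201 m/s, Re = 2.56×10^5, ε/D = 6.63×10^-4, f = 0.01913, h_2 = f(L/D)V²/2g = 10.17 m
Pipe 3: V = 3.378 m/s, Re = 4.29×10^5, ε/D = 4.19×10^-5, f = 0.01389, h_3 = f(L/D)V²/2g = 6.690 m
Series → Q common, losses add: H = Σh = 23.40 m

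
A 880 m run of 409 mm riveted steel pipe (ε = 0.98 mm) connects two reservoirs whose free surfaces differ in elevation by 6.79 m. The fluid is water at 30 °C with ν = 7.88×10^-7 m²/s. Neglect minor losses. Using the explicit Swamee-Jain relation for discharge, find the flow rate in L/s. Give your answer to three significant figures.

Swamee-Jain (Type II): Q = -0.965·√(gD⁵h_f/L)·ln[ε/(3.7D) + √(3.17ν²L/(gD³h_f))]
√(gD⁵h_f/L) = √(9.81·0.409⁵·6.79/880) = 0.02943
ε/(3.7D) = 6.48×10^-4; √(3.17ν²L/(gD³h_f)) = 1.95×10^-5
Q = -0.965·0.02943·ln(6.671×10^-4) = 0.2077 m³/s
Check: V = 1.58 m/s, Re = 8.21×10^5, f = 0.02487, h_f = 6.82 m ≈ 6.79 m ✓

Q ≈ 208 L/s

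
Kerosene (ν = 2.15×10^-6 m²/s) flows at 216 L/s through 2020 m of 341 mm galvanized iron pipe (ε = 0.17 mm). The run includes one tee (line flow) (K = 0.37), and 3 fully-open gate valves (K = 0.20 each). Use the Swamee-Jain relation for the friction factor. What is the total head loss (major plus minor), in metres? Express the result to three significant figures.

H_L ≈ 30.8 m

V = 4Q/(πD²) = 2.365 m/s; V²/2g = 0.2851 m
Re = 3.75×10^5, ε/D = 4.99×10^-4 → f = 0.01805 (Swamee-Jain)
Major: h_f = f(L/D)·V²/2g = 0.01805·5924·0.2851 = 30.49 m
Minor: ΣK = 0.970; h_m = ΣK·V²/2g = 0.2766 m
Total H_L = 30.49 + 0.2766 = 30.77 m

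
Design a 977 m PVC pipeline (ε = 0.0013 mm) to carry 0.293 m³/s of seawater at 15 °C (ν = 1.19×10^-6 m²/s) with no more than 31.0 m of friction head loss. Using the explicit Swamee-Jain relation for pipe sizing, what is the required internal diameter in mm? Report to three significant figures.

Swamee-Jain (Type III): D = 0.66·[ε^1.25·(LQ²/(gh_f))^4.75 + ν·Q^9.4·(L/(gh_f))^5.2]^0.04
LQ²/(gh_f) = 0.2758; L/(gh_f) = 3.213
Term 1 = ε^1.25·(…)^4.75 = 9.67×10^-11; Term 2 = ν·Q^9.4·(…)^5.2 = 5.01×10^-9
D = 0.66·(9.67×10^-11 + 5.01×10^-9)^0.04 = 0.3075 m = 308 mm
Check: V = 3.94 m/s, Re = 1.02×10^6, f = 0.01168, h_f = 29.4 m ≈ 31.0 m ✓

D ≈ 308 mm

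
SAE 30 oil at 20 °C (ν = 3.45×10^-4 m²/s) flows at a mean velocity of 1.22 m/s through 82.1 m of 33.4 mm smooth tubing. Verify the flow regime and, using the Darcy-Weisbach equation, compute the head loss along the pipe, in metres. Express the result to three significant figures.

h_f ≈ 101 m

Re = VD/ν = 1.22·0.03340/3.45×10^-4 = 118 → laminar (Re < 2300)
f = 64/Re = 0.5419
h_f = f(L/D)V²/(2g) = 0.5419·(82.1/0.03340)·1.22²/(2·9.81) = 101.0 m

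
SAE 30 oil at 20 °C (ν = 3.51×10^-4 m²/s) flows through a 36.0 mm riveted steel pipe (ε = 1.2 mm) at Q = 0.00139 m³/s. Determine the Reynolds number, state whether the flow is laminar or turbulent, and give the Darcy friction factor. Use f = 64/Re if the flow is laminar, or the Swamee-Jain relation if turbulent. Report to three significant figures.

Re ≈ 140; laminar; f = 64/Re ≈ 0.457

V = 4Q/(πD²) = 1.366 m/s
Re = VD/ν = 1.366·0.0360/3.51×10^-4 = 140
Re < 2300 → laminar → f = 64/Re = 0.4569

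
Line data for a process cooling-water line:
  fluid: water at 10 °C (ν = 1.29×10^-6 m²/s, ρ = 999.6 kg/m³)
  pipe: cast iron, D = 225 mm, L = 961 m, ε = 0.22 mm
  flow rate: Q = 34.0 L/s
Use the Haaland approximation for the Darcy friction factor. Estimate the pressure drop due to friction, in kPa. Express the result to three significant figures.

V = 4Q/(πD²) = 4·0.0340/(π·0.225²) = 0.8551 m/s
Re = VD/ν = 0.8551·0.225/1.29×10^-6 = 1.49×10^5 → turbulent
ε/D = 0.22/225 = 9.78×10^-4
Haaland: f = 0.02120
h_f = f(L/D)V²/(2g) = 0.02120·(961/0.225)·0.8551²/(2·9.81) = 3.375 m
Δp = ρg·h_f = 999.6·9.81·3.375 = 33.10 kPa

Δp ≈ 33.1 kPa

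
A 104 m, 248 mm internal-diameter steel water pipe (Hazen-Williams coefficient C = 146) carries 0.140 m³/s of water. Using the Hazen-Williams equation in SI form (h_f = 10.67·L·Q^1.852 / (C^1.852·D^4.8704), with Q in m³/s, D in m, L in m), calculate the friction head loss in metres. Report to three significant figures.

h_f = 10.67·104·0.140^1.852 / (146^1.852·0.248^4.8704) = 2.539 m

h_f ≈ 2.54 m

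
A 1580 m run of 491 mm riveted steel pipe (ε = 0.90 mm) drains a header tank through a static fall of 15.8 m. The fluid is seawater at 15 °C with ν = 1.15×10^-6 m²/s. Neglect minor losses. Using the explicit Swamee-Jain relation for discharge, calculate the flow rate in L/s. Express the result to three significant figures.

Swamee-Jain (Type II): Q = -0.965·√(gD⁵h_f/L)·ln[ε/(3.7D) + √(3.17ν²L/(gD³h_f))]
√(gD⁵h_f/L) = √(9.81·0.491⁵·15.8/1580) = 0.05291
ε/(3.7D) = 4.95×10^-4; √(3.17ν²L/(gD³h_f)) = 1.90×10^-5
Q = -0.965·0.05291·ln(5.144×10^-4) = 0.3866 m³/s
Check: V = 2.04 m/s, Re = 8.72×10^5, f = 0.02320, h_f = 15.9 m ≈ 15.8 m ✓

Q ≈ 387 L/s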